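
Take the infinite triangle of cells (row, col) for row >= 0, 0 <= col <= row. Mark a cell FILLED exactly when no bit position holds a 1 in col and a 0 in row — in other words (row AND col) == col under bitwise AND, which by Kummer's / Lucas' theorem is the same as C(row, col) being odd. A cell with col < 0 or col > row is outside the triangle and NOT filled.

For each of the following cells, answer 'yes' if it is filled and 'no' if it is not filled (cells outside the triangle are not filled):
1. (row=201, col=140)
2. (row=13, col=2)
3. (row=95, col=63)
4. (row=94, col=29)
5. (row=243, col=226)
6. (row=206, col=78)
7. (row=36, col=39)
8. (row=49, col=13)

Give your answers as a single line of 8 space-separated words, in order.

(201,140): row=0b11001001, col=0b10001100, row AND col = 0b10001000 = 136; 136 != 140 -> empty
(13,2): row=0b1101, col=0b10, row AND col = 0b0 = 0; 0 != 2 -> empty
(95,63): row=0b1011111, col=0b111111, row AND col = 0b11111 = 31; 31 != 63 -> empty
(94,29): row=0b1011110, col=0b11101, row AND col = 0b11100 = 28; 28 != 29 -> empty
(243,226): row=0b11110011, col=0b11100010, row AND col = 0b11100010 = 226; 226 == 226 -> filled
(206,78): row=0b11001110, col=0b1001110, row AND col = 0b1001110 = 78; 78 == 78 -> filled
(36,39): col outside [0, 36] -> not filled
(49,13): row=0b110001, col=0b1101, row AND col = 0b1 = 1; 1 != 13 -> empty

Answer: no no no no yes yes no no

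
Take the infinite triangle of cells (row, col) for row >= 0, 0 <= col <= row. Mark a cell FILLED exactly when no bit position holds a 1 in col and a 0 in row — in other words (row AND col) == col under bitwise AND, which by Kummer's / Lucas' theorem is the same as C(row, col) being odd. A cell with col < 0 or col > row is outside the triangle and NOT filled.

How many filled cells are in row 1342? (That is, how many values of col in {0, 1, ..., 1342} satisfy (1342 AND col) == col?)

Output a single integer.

Answer: 128

Derivation:
1342 in binary = 10100111110
popcount(1342) = number of 1-bits in 10100111110 = 7
A col c satisfies (1342 AND c) == c iff every set bit of c is also set in 1342; each of the 7 set bits of 1342 can independently be on or off in c.
count = 2^7 = 128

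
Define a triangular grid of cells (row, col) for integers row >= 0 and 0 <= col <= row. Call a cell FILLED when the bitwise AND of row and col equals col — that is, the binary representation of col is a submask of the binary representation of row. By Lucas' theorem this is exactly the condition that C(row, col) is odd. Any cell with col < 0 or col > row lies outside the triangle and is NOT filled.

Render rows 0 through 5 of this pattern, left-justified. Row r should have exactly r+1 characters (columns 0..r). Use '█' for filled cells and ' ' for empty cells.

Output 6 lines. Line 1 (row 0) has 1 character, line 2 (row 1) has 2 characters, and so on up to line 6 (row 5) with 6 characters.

r0=0: █
r1=1: ██
r2=10: █ █
r3=11: ████
r4=100: █   █
r5=101: ██  ██

Answer: █
██
█ █
████
█   █
██  ██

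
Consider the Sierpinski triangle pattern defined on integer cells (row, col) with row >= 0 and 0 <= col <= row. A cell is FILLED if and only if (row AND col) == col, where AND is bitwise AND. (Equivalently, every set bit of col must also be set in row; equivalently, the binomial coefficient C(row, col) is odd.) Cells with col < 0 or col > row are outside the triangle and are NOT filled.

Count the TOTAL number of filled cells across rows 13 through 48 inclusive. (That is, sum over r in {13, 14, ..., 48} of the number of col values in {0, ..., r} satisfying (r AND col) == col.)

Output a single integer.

r13=1101 pc3: +8 =8
r14=1110 pc3: +8 =16
r15=1111 pc4: +16 =32
r16=10000 pc1: +2 =34
r17=10001 pc2: +4 =38
r18=10010 pc2: +4 =42
r19=10011 pc3: +8 =50
r20=10100 pc2: +4 =54
r21=10101 pc3: +8 =62
r22=10110 pc3: +8 =70
r23=10111 pc4: +16 =86
r24=11000 pc2: +4 =90
r25=11001 pc3: +8 =98
r26=11010 pc3: +8 =106
r27=11011 pc4: +16 =122
r28=11100 pc3: +8 =130
r29=11101 pc4: +16 =146
r30=11110 pc4: +16 =162
r31=11111 pc5: +32 =194
r32=100000 pc1: +2 =196
r33=100001 pc2: +4 =200
r34=100010 pc2: +4 =204
r35=100011 pc3: +8 =212
r36=100100 pc2: +4 =216
r37=100101 pc3: +8 =224
r38=100110 pc3: +8 =232
r39=100111 pc4: +16 =248
r40=101000 pc2: +4 =252
r41=101001 pc3: +8 =260
r42=101010 pc3: +8 =268
r43=101011 pc4: +16 =284
r44=101100 pc3: +8 =292
r45=101101 pc4: +16 =308
r46=101110 pc4: +16 =324
r47=101111 pc5: +32 =356
r48=110000 pc2: +4 =360

Answer: 360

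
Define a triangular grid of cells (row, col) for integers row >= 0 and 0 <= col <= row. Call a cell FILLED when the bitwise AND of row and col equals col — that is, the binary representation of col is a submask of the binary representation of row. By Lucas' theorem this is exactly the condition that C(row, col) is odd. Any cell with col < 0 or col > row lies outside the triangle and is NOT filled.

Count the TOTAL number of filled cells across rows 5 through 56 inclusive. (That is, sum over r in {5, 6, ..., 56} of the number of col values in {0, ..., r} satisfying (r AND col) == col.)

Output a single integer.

Answer: 510

Derivation:
r5=101 pc2: +4 =4
r6=110 pc2: +4 =8
r7=111 pc3: +8 =16
r8=1000 pc1: +2 =18
r9=1001 pc2: +4 =22
r10=1010 pc2: +4 =26
r11=1011 pc3: +8 =34
r12=1100 pc2: +4 =38
r13=1101 pc3: +8 =46
r14=1110 pc3: +8 =54
r15=1111 pc4: +16 =70
r16=10000 pc1: +2 =72
r17=10001 pc2: +4 =76
r18=10010 pc2: +4 =80
r19=10011 pc3: +8 =88
r20=10100 pc2: +4 =92
r21=10101 pc3: +8 =100
r22=10110 pc3: +8 =108
r23=10111 pc4: +16 =124
r24=11000 pc2: +4 =128
r25=11001 pc3: +8 =136
r26=11010 pc3: +8 =144
r27=11011 pc4: +16 =160
r28=11100 pc3: +8 =168
r29=11101 pc4: +16 =184
r30=11110 pc4: +16 =200
r31=11111 pc5: +32 =232
r32=100000 pc1: +2 =234
r33=100001 pc2: +4 =238
r34=100010 pc2: +4 =242
r35=100011 pc3: +8 =250
r36=100100 pc2: +4 =254
r37=100101 pc3: +8 =262
r38=100110 pc3: +8 =270
r39=100111 pc4: +16 =286
r40=101000 pc2: +4 =290
r41=101001 pc3: +8 =298
r42=101010 pc3: +8 =306
r43=101011 pc4: +16 =322
r44=101100 pc3: +8 =330
r45=101101 pc4: +16 =346
r46=101110 pc4: +16 =362
r47=101111 pc5: +32 =394
r48=110000 pc2: +4 =398
r49=110001 pc3: +8 =406
r50=110010 pc3: +8 =414
r51=110011 pc4: +16 =430
r52=110100 pc3: +8 =438
r53=110101 pc4: +16 =454
r54=110110 pc4: +16 =470
r55=110111 pc5: +32 =502
r56=111000 pc3: +8 =510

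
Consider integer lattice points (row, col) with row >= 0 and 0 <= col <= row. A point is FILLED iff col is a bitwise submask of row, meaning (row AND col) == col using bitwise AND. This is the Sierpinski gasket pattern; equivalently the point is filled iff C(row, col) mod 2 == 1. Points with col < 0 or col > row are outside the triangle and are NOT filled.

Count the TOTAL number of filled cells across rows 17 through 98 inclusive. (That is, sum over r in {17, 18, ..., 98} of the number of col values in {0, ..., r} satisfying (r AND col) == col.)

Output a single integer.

r17=10001 pc2: +4 =4
r18=10010 pc2: +4 =8
r19=10011 pc3: +8 =16
r20=10100 pc2: +4 =20
r21=10101 pc3: +8 =28
r22=10110 pc3: +8 =36
r23=10111 pc4: +16 =52
r24=11000 pc2: +4 =56
r25=11001 pc3: +8 =64
r26=11010 pc3: +8 =72
r27=11011 pc4: +16 =88
r28=11100 pc3: +8 =96
r29=11101 pc4: +16 =112
r30=11110 pc4: +16 =128
r31=11111 pc5: +32 =160
r32=100000 pc1: +2 =162
r33=100001 pc2: +4 =166
r34=100010 pc2: +4 =170
r35=100011 pc3: +8 =178
r36=100100 pc2: +4 =182
r37=100101 pc3: +8 =190
r38=100110 pc3: +8 =198
r39=100111 pc4: +16 =214
r40=101000 pc2: +4 =218
r41=101001 pc3: +8 =226
r42=101010 pc3: +8 =234
r43=101011 pc4: +16 =250
r44=101100 pc3: +8 =258
r45=101101 pc4: +16 =274
r46=101110 pc4: +16 =290
r47=101111 pc5: +32 =322
r48=110000 pc2: +4 =326
r49=110001 pc3: +8 =334
r50=110010 pc3: +8 =342
r51=110011 pc4: +16 =358
r52=110100 pc3: +8 =366
r53=110101 pc4: +16 =382
r54=110110 pc4: +16 =398
r55=110111 pc5: +32 =430
r56=111000 pc3: +8 =438
r57=111001 pc4: +16 =454
r58=111010 pc4: +16 =470
r59=111011 pc5: +32 =502
r60=111100 pc4: +16 =518
r61=111101 pc5: +32 =550
r62=111110 pc5: +32 =582
r63=111111 pc6: +64 =646
r64=1000000 pc1: +2 =648
r65=1000001 pc2: +4 =652
r66=1000010 pc2: +4 =656
r67=1000011 pc3: +8 =664
r68=1000100 pc2: +4 =668
r69=1000101 pc3: +8 =676
r70=1000110 pc3: +8 =684
r71=1000111 pc4: +16 =700
r72=1001000 pc2: +4 =704
r73=1001001 pc3: +8 =712
r74=1001010 pc3: +8 =720
r75=1001011 pc4: +16 =736
r76=1001100 pc3: +8 =744
r77=1001101 pc4: +16 =760
r78=1001110 pc4: +16 =776
r79=1001111 pc5: +32 =808
r80=1010000 pc2: +4 =812
r81=1010001 pc3: +8 =820
r82=1010010 pc3: +8 =828
r83=1010011 pc4: +16 =844
r84=1010100 pc3: +8 =852
r85=1010101 pc4: +16 =868
r86=1010110 pc4: +16 =884
r87=1010111 pc5: +32 =916
r88=1011000 pc3: +8 =924
r89=1011001 pc4: +16 =940
r90=1011010 pc4: +16 =956
r91=1011011 pc5: +32 =988
r92=1011100 pc4: +16 =1004
r93=1011101 pc5: +32 =1036
r94=1011110 pc5: +32 =1068
r95=1011111 pc6: +64 =1132
r96=1100000 pc2: +4 =1136
r97=1100001 pc3: +8 =1144
r98=1100010 pc3: +8 =1152

Answer: 1152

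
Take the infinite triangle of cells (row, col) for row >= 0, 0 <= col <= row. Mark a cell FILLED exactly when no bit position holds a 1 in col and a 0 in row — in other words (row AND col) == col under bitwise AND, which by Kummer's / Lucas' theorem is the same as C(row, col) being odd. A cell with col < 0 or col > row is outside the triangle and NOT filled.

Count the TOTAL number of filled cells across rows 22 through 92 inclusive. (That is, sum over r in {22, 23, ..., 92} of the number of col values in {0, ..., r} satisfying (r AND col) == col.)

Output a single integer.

Answer: 976

Derivation:
r22=10110 pc3: +8 =8
r23=10111 pc4: +16 =24
r24=11000 pc2: +4 =28
r25=11001 pc3: +8 =36
r26=11010 pc3: +8 =44
r27=11011 pc4: +16 =60
r28=11100 pc3: +8 =68
r29=11101 pc4: +16 =84
r30=11110 pc4: +16 =100
r31=11111 pc5: +32 =132
r32=100000 pc1: +2 =134
r33=100001 pc2: +4 =138
r34=100010 pc2: +4 =142
r35=100011 pc3: +8 =150
r36=100100 pc2: +4 =154
r37=100101 pc3: +8 =162
r38=100110 pc3: +8 =170
r39=100111 pc4: +16 =186
r40=101000 pc2: +4 =190
r41=101001 pc3: +8 =198
r42=101010 pc3: +8 =206
r43=101011 pc4: +16 =222
r44=101100 pc3: +8 =230
r45=101101 pc4: +16 =246
r46=101110 pc4: +16 =262
r47=101111 pc5: +32 =294
r48=110000 pc2: +4 =298
r49=110001 pc3: +8 =306
r50=110010 pc3: +8 =314
r51=110011 pc4: +16 =330
r52=110100 pc3: +8 =338
r53=110101 pc4: +16 =354
r54=110110 pc4: +16 =370
r55=110111 pc5: +32 =402
r56=111000 pc3: +8 =410
r57=111001 pc4: +16 =426
r58=111010 pc4: +16 =442
r59=111011 pc5: +32 =474
r60=111100 pc4: +16 =490
r61=111101 pc5: +32 =522
r62=111110 pc5: +32 =554
r63=111111 pc6: +64 =618
r64=1000000 pc1: +2 =620
r65=1000001 pc2: +4 =624
r66=1000010 pc2: +4 =628
r67=1000011 pc3: +8 =636
r68=1000100 pc2: +4 =640
r69=1000101 pc3: +8 =648
r70=1000110 pc3: +8 =656
r71=1000111 pc4: +16 =672
r72=1001000 pc2: +4 =676
r73=1001001 pc3: +8 =684
r74=1001010 pc3: +8 =692
r75=1001011 pc4: +16 =708
r76=1001100 pc3: +8 =716
r77=1001101 pc4: +16 =732
r78=1001110 pc4: +16 =748
r79=1001111 pc5: +32 =780
r80=1010000 pc2: +4 =784
r81=1010001 pc3: +8 =792
r82=1010010 pc3: +8 =800
r83=1010011 pc4: +16 =816
r84=1010100 pc3: +8 =824
r85=1010101 pc4: +16 =840
r86=1010110 pc4: +16 =856
r87=1010111 pc5: +32 =888
r88=1011000 pc3: +8 =896
r89=1011001 pc4: +16 =912
r90=1011010 pc4: +16 =928
r91=1011011 pc5: +32 =960
r92=1011100 pc4: +16 =976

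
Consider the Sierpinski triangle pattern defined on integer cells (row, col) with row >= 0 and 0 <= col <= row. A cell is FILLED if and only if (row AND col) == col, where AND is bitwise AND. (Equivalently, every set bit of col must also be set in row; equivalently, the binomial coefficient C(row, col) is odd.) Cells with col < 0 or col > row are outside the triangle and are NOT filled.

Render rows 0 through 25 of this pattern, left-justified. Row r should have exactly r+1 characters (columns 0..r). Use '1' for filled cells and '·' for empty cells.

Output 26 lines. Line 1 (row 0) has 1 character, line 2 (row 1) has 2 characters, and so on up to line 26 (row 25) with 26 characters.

r0=0: 1
r1=1: 11
r2=10: 1·1
r3=11: 1111
r4=100: 1···1
r5=101: 11··11
r6=110: 1·1·1·1
r7=111: 11111111
r8=1000: 1·······1
r9=1001: 11······11
r10=1010: 1·1·····1·1
r11=1011: 1111····1111
r12=1100: 1···1···1···1
r13=1101: 11··11··11··11
r14=1110: 1·1·1·1·1·1·1·1
r15=1111: 1111111111111111
r16=10000: 1···············1
r17=10001: 11··············11
r18=10010: 1·1·············1·1
r19=10011: 1111············1111
r20=10100: 1···1···········1···1
r21=10101: 11··11··········11··11
r22=10110: 1·1·1·1·········1·1·1·1
r23=10111: 11111111········11111111
r24=11000: 1·······1·······1·······1
r25=11001: 11······11······11······11

Answer: 1
11
1·1
1111
1···1
11··11
1·1·1·1
11111111
1·······1
11······11
1·1·····1·1
1111····1111
1···1···1···1
11··11··11··11
1·1·1·1·1·1·1·1
1111111111111111
1···············1
11··············11
1·1·············1·1
1111············1111
1···1···········1···1
11··11··········11··11
1·1·1·1·········1·1·1·1
11111111········11111111
1·······1·······1·······1
11······11······11······11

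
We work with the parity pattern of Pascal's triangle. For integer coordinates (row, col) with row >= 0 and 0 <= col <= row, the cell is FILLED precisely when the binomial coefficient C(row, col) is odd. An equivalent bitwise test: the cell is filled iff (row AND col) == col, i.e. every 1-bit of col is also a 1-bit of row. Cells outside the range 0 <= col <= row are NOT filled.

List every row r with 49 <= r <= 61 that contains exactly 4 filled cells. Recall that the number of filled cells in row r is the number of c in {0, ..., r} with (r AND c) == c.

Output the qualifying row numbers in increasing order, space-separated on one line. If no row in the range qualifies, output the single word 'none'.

Row r has 2^popcount(r) filled cells, so we need popcount(r) = log2(4) = 2.
Scan r = 49..61 and keep those with exactly 2 one-bits:
r=49=110001 popcount=3 -> skip
r=50=110010 popcount=3 -> skip
r=51=110011 popcount=4 -> skip
r=52=110100 popcount=3 -> skip
r=53=110101 popcount=4 -> skip
r=54=110110 popcount=4 -> skip
r=55=110111 popcount=5 -> skip
r=56=111000 popcount=3 -> skip
r=57=111001 popcount=4 -> skip
r=58=111010 popcount=4 -> skip
r=59=111011 popcount=5 -> skip
r=60=111100 popcount=4 -> skip
r=61=111101 popcount=5 -> skip
Kept rows: none

Answer: none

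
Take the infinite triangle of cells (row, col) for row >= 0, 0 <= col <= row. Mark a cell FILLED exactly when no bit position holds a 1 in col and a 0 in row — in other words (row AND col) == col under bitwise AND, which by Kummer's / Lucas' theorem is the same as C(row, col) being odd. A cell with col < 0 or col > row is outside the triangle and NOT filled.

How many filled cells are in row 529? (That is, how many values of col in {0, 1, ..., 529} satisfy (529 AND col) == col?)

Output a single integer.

Answer: 8

Derivation:
529 in binary = 1000010001
popcount(529) = number of 1-bits in 1000010001 = 3
A col c satisfies (529 AND c) == c iff every set bit of c is also set in 529; each of the 3 set bits of 529 can independently be on or off in c.
count = 2^3 = 8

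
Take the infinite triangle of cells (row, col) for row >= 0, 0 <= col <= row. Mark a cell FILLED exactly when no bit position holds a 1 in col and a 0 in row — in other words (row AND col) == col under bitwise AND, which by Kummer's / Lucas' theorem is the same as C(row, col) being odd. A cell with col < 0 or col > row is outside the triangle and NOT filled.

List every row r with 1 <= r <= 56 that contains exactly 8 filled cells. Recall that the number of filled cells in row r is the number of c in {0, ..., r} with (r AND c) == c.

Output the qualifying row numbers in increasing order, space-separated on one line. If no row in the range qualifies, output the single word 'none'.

Answer: 7 11 13 14 19 21 22 25 26 28 35 37 38 41 42 44 49 50 52 56

Derivation:
Row r has 2^popcount(r) filled cells, so we need popcount(r) = log2(8) = 3.
Scan r = 1..56 and keep those with exactly 3 one-bits:
r=1=1 popcount=1 -> skip
r=2=10 popcount=1 -> skip
r=3=11 popcount=2 -> skip
r=4=100 popcount=1 -> skip
r=5=101 popcount=2 -> skip
r=6=110 popcount=2 -> skip
r=7=111 popcount=3 -> KEEP
r=8=1000 popcount=1 -> skip
r=9=1001 popcount=2 -> skip
r=10=1010 popcount=2 -> skip
r=11=1011 popcount=3 -> KEEP
r=12=1100 popcount=2 -> skip
r=13=1101 popcount=3 -> KEEP
r=14=1110 popcount=3 -> KEEP
r=15=1111 popcount=4 -> skip
r=16=10000 popcount=1 -> skip
r=17=10001 popcount=2 -> skip
r=18=10010 popcount=2 -> skip
r=19=10011 popcount=3 -> KEEP
r=20=10100 popcount=2 -> skip
r=21=10101 popcount=3 -> KEEP
r=22=10110 popcount=3 -> KEEP
r=23=10111 popcount=4 -> skip
r=24=11000 popcount=2 -> skip
r=25=11001 popcount=3 -> KEEP
r=26=11010 popcount=3 -> KEEP
r=27=11011 popcount=4 -> skip
r=28=11100 popcount=3 -> KEEP
r=29=11101 popcount=4 -> skip
r=30=11110 popcount=4 -> skip
r=31=11111 popcount=5 -> skip
r=32=100000 popcount=1 -> skip
r=33=100001 popcount=2 -> skip
r=34=100010 popcount=2 -> skip
r=35=100011 popcount=3 -> KEEP
r=36=100100 popcount=2 -> skip
r=37=100101 popcount=3 -> KEEP
r=38=100110 popcount=3 -> KEEP
r=39=100111 popcount=4 -> skip
r=40=101000 popcount=2 -> skip
r=41=101001 popcount=3 -> KEEP
r=42=101010 popcount=3 -> KEEP
r=43=101011 popcount=4 -> skip
r=44=101100 popcount=3 -> KEEP
r=45=101101 popcount=4 -> skip
r=46=101110 popcount=4 -> skip
r=47=101111 popcount=5 -> skip
r=48=110000 popcount=2 -> skip
r=49=110001 popcount=3 -> KEEP
r=50=110010 popcount=3 -> KEEP
r=51=110011 popcount=4 -> skip
r=52=110100 popcount=3 -> KEEP
r=53=110101 popcount=4 -> skip
r=54=110110 popcount=4 -> skip
r=55=110111 popcount=5 -> skip
r=56=111000 popcount=3 -> KEEP
Kept rows: 7 11 13 14 19 21 22 25 26 28 35 37 38 41 42 44 49 50 52 56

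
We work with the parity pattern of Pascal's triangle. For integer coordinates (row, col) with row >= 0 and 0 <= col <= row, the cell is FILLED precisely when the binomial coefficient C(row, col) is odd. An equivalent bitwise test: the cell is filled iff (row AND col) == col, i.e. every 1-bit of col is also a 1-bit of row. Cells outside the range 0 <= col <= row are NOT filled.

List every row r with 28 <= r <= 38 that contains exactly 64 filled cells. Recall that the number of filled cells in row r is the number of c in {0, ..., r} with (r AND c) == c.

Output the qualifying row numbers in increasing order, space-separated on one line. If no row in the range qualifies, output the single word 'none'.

Row r has 2^popcount(r) filled cells, so we need popcount(r) = log2(64) = 6.
Scan r = 28..38 and keep those with exactly 6 one-bits:
r=28=11100 popcount=3 -> skip
r=29=11101 popcount=4 -> skip
r=30=11110 popcount=4 -> skip
r=31=11111 popcount=5 -> skip
r=32=100000 popcount=1 -> skip
r=33=100001 popcount=2 -> skip
r=34=100010 popcount=2 -> skip
r=35=100011 popcount=3 -> skip
r=36=100100 popcount=2 -> skip
r=37=100101 popcount=3 -> skip
r=38=100110 popcount=3 -> skip
Kept rows: none

Answer: none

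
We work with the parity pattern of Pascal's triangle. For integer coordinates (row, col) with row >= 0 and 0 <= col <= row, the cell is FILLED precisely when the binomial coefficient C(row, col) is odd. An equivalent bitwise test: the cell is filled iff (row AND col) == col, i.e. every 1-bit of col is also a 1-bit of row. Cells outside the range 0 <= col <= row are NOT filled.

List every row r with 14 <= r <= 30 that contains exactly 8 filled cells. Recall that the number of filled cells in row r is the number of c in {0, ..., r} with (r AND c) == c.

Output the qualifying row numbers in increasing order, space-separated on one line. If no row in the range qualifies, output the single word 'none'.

Answer: 14 19 21 22 25 26 28

Derivation:
Row r has 2^popcount(r) filled cells, so we need popcount(r) = log2(8) = 3.
Scan r = 14..30 and keep those with exactly 3 one-bits:
r=14=1110 popcount=3 -> KEEP
r=15=1111 popcount=4 -> skip
r=16=10000 popcount=1 -> skip
r=17=10001 popcount=2 -> skip
r=18=10010 popcount=2 -> skip
r=19=10011 popcount=3 -> KEEP
r=20=10100 popcount=2 -> skip
r=21=10101 popcount=3 -> KEEP
r=22=10110 popcount=3 -> KEEP
r=23=10111 popcount=4 -> skip
r=24=11000 popcount=2 -> skip
r=25=11001 popcount=3 -> KEEP
r=26=11010 popcount=3 -> KEEP
r=27=11011 popcount=4 -> skip
r=28=11100 popcount=3 -> KEEP
r=29=11101 popcount=4 -> skip
r=30=11110 popcount=4 -> skip
Kept rows: 14 19 21 22 25 26 28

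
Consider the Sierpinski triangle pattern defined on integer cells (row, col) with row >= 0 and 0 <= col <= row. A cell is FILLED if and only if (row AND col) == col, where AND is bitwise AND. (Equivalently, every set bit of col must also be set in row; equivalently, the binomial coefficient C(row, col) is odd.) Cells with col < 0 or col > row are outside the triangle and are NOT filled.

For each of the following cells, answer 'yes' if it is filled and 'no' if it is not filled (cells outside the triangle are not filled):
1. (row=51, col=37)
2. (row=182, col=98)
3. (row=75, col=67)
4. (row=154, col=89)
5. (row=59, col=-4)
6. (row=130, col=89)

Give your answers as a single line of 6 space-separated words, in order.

Answer: no no yes no no no

Derivation:
(51,37): row=0b110011, col=0b100101, row AND col = 0b100001 = 33; 33 != 37 -> empty
(182,98): row=0b10110110, col=0b1100010, row AND col = 0b100010 = 34; 34 != 98 -> empty
(75,67): row=0b1001011, col=0b1000011, row AND col = 0b1000011 = 67; 67 == 67 -> filled
(154,89): row=0b10011010, col=0b1011001, row AND col = 0b11000 = 24; 24 != 89 -> empty
(59,-4): col outside [0, 59] -> not filled
(130,89): row=0b10000010, col=0b1011001, row AND col = 0b0 = 0; 0 != 89 -> empty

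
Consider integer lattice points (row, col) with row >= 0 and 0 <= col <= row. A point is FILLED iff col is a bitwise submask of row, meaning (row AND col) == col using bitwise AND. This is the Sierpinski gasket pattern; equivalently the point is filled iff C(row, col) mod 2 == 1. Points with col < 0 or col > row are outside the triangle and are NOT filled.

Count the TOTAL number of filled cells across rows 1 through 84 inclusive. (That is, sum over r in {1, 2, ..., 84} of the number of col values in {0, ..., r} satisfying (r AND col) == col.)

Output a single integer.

Answer: 934

Derivation:
r1=1 pc1: +2 =2
r2=10 pc1: +2 =4
r3=11 pc2: +4 =8
r4=100 pc1: +2 =10
r5=101 pc2: +4 =14
r6=110 pc2: +4 =18
r7=111 pc3: +8 =26
r8=1000 pc1: +2 =28
r9=1001 pc2: +4 =32
r10=1010 pc2: +4 =36
r11=1011 pc3: +8 =44
r12=1100 pc2: +4 =48
r13=1101 pc3: +8 =56
r14=1110 pc3: +8 =64
r15=1111 pc4: +16 =80
r16=10000 pc1: +2 =82
r17=10001 pc2: +4 =86
r18=10010 pc2: +4 =90
r19=10011 pc3: +8 =98
r20=10100 pc2: +4 =102
r21=10101 pc3: +8 =110
r22=10110 pc3: +8 =118
r23=10111 pc4: +16 =134
r24=11000 pc2: +4 =138
r25=11001 pc3: +8 =146
r26=11010 pc3: +8 =154
r27=11011 pc4: +16 =170
r28=11100 pc3: +8 =178
r29=11101 pc4: +16 =194
r30=11110 pc4: +16 =210
r31=11111 pc5: +32 =242
r32=100000 pc1: +2 =244
r33=100001 pc2: +4 =248
r34=100010 pc2: +4 =252
r35=100011 pc3: +8 =260
r36=100100 pc2: +4 =264
r37=100101 pc3: +8 =272
r38=100110 pc3: +8 =280
r39=100111 pc4: +16 =296
r40=101000 pc2: +4 =300
r41=101001 pc3: +8 =308
r42=101010 pc3: +8 =316
r43=101011 pc4: +16 =332
r44=101100 pc3: +8 =340
r45=101101 pc4: +16 =356
r46=101110 pc4: +16 =372
r47=101111 pc5: +32 =404
r48=110000 pc2: +4 =408
r49=110001 pc3: +8 =416
r50=110010 pc3: +8 =424
r51=110011 pc4: +16 =440
r52=110100 pc3: +8 =448
r53=110101 pc4: +16 =464
r54=110110 pc4: +16 =480
r55=110111 pc5: +32 =512
r56=111000 pc3: +8 =520
r57=111001 pc4: +16 =536
r58=111010 pc4: +16 =552
r59=111011 pc5: +32 =584
r60=111100 pc4: +16 =600
r61=111101 pc5: +32 =632
r62=111110 pc5: +32 =664
r63=111111 pc6: +64 =728
r64=1000000 pc1: +2 =730
r65=1000001 pc2: +4 =734
r66=1000010 pc2: +4 =738
r67=1000011 pc3: +8 =746
r68=1000100 pc2: +4 =750
r69=1000101 pc3: +8 =758
r70=1000110 pc3: +8 =766
r71=1000111 pc4: +16 =782
r72=1001000 pc2: +4 =786
r73=1001001 pc3: +8 =794
r74=1001010 pc3: +8 =802
r75=1001011 pc4: +16 =818
r76=1001100 pc3: +8 =826
r77=1001101 pc4: +16 =842
r78=1001110 pc4: +16 =858
r79=1001111 pc5: +32 =890
r80=1010000 pc2: +4 =894
r81=1010001 pc3: +8 =902
r82=1010010 pc3: +8 =910
r83=1010011 pc4: +16 =926
r84=1010100 pc3: +8 =934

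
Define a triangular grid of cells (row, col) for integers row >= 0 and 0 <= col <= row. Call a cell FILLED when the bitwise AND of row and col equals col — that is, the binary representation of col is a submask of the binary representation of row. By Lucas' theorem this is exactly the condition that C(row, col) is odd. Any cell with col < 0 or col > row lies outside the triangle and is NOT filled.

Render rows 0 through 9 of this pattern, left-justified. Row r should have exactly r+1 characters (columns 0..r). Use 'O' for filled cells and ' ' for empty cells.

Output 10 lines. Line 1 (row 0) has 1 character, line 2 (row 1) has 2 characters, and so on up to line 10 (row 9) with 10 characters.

r0=0: O
r1=1: OO
r2=10: O O
r3=11: OOOO
r4=100: O   O
r5=101: OO  OO
r6=110: O O O O
r7=111: OOOOOOOO
r8=1000: O       O
r9=1001: OO      OO

Answer: O
OO
O O
OOOO
O   O
OO  OO
O O O O
OOOOOOOO
O       O
OO      OO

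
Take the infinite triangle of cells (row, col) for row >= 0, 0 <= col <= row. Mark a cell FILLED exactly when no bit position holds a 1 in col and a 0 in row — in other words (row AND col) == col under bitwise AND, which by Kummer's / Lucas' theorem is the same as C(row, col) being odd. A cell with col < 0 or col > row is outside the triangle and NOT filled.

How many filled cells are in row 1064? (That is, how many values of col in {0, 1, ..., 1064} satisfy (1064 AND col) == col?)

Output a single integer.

1064 in binary = 10000101000
popcount(1064) = number of 1-bits in 10000101000 = 3
A col c satisfies (1064 AND c) == c iff every set bit of c is also set in 1064; each of the 3 set bits of 1064 can independently be on or off in c.
count = 2^3 = 8

Answer: 8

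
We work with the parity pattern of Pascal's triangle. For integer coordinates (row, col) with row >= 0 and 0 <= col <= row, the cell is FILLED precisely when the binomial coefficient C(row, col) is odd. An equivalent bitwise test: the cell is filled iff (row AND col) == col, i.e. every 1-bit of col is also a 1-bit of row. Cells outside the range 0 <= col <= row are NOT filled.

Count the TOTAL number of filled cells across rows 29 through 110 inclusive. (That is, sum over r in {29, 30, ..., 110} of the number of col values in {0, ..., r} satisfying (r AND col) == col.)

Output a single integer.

r29=11101 pc4: +16 =16
r30=11110 pc4: +16 =32
r31=11111 pc5: +32 =64
r32=100000 pc1: +2 =66
r33=100001 pc2: +4 =70
r34=100010 pc2: +4 =74
r35=100011 pc3: +8 =82
r36=100100 pc2: +4 =86
r37=100101 pc3: +8 =94
r38=100110 pc3: +8 =102
r39=100111 pc4: +16 =118
r40=101000 pc2: +4 =122
r41=101001 pc3: +8 =130
r42=101010 pc3: +8 =138
r43=101011 pc4: +16 =154
r44=101100 pc3: +8 =162
r45=101101 pc4: +16 =178
r46=101110 pc4: +16 =194
r47=101111 pc5: +32 =226
r48=110000 pc2: +4 =230
r49=110001 pc3: +8 =238
r50=110010 pc3: +8 =246
r51=110011 pc4: +16 =262
r52=110100 pc3: +8 =270
r53=110101 pc4: +16 =286
r54=110110 pc4: +16 =302
r55=110111 pc5: +32 =334
r56=111000 pc3: +8 =342
r57=111001 pc4: +16 =358
r58=111010 pc4: +16 =374
r59=111011 pc5: +32 =406
r60=111100 pc4: +16 =422
r61=111101 pc5: +32 =454
r62=111110 pc5: +32 =486
r63=111111 pc6: +64 =550
r64=1000000 pc1: +2 =552
r65=1000001 pc2: +4 =556
r66=1000010 pc2: +4 =560
r67=1000011 pc3: +8 =568
r68=1000100 pc2: +4 =572
r69=1000101 pc3: +8 =580
r70=1000110 pc3: +8 =588
r71=1000111 pc4: +16 =604
r72=1001000 pc2: +4 =608
r73=1001001 pc3: +8 =616
r74=1001010 pc3: +8 =624
r75=1001011 pc4: +16 =640
r76=1001100 pc3: +8 =648
r77=1001101 pc4: +16 =664
r78=1001110 pc4: +16 =680
r79=1001111 pc5: +32 =712
r80=1010000 pc2: +4 =716
r81=1010001 pc3: +8 =724
r82=1010010 pc3: +8 =732
r83=1010011 pc4: +16 =748
r84=1010100 pc3: +8 =756
r85=1010101 pc4: +16 =772
r86=1010110 pc4: +16 =788
r87=1010111 pc5: +32 =820
r88=1011000 pc3: +8 =828
r89=1011001 pc4: +16 =844
r90=1011010 pc4: +16 =860
r91=1011011 pc5: +32 =892
r92=1011100 pc4: +16 =908
r93=1011101 pc5: +32 =940
r94=1011110 pc5: +32 =972
r95=1011111 pc6: +64 =1036
r96=1100000 pc2: +4 =1040
r97=1100001 pc3: +8 =1048
r98=1100010 pc3: +8 =1056
r99=1100011 pc4: +16 =1072
r100=1100100 pc3: +8 =1080
r101=1100101 pc4: +16 =1096
r102=1100110 pc4: +16 =1112
r103=1100111 pc5: +32 =1144
r104=1101000 pc3: +8 =1152
r105=1101001 pc4: +16 =1168
r106=1101010 pc4: +16 =1184
r107=1101011 pc5: +32 =1216
r108=1101100 pc4: +16 =1232
r109=1101101 pc5: +32 =1264
r110=1101110 pc5: +32 =1296

Answer: 1296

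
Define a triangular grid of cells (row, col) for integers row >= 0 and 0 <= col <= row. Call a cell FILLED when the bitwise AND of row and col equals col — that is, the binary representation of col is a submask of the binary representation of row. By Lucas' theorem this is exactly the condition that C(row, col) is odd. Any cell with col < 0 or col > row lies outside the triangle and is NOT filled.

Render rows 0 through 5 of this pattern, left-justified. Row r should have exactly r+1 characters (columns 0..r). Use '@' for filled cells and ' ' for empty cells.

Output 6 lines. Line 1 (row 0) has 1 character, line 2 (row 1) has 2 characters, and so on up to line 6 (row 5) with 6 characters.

Answer: @
@@
@ @
@@@@
@   @
@@  @@

Derivation:
r0=0: @
r1=1: @@
r2=10: @ @
r3=11: @@@@
r4=100: @   @
r5=101: @@  @@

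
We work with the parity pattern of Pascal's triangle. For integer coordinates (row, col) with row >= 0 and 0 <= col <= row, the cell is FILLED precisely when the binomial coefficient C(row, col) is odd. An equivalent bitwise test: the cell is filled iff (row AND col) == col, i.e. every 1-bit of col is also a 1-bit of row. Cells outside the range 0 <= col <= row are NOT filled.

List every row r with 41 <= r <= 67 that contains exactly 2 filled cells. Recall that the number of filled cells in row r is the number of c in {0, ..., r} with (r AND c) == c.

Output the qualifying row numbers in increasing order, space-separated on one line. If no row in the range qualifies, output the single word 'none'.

Row r has 2^popcount(r) filled cells, so we need popcount(r) = log2(2) = 1.
Scan r = 41..67 and keep those with exactly 1 one-bits:
r=41=101001 popcount=3 -> skip
r=42=101010 popcount=3 -> skip
r=43=101011 popcount=4 -> skip
r=44=101100 popcount=3 -> skip
r=45=101101 popcount=4 -> skip
r=46=101110 popcount=4 -> skip
r=47=101111 popcount=5 -> skip
r=48=110000 popcount=2 -> skip
r=49=110001 popcount=3 -> skip
r=50=110010 popcount=3 -> skip
r=51=110011 popcount=4 -> skip
r=52=110100 popcount=3 -> skip
r=53=110101 popcount=4 -> skip
r=54=110110 popcount=4 -> skip
r=55=110111 popcount=5 -> skip
r=56=111000 popcount=3 -> skip
r=57=111001 popcount=4 -> skip
r=58=111010 popcount=4 -> skip
r=59=111011 popcount=5 -> skip
r=60=111100 popcount=4 -> skip
r=61=111101 popcount=5 -> skip
r=62=111110 popcount=5 -> skip
r=63=111111 popcount=6 -> skip
r=64=1000000 popcount=1 -> KEEP
r=65=1000001 popcount=2 -> skip
r=66=1000010 popcount=2 -> skip
r=67=1000011 popcount=3 -> skip
Kept rows: 64

Answer: 64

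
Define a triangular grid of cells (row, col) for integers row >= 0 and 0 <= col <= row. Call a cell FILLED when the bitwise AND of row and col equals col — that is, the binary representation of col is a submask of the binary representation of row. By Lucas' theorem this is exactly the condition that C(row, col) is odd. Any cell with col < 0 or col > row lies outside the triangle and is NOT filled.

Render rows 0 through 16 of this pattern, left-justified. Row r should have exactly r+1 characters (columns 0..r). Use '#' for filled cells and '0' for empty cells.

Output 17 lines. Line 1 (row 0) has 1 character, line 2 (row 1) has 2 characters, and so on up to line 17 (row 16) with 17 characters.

r0=0: #
r1=1: ##
r2=10: #0#
r3=11: ####
r4=100: #000#
r5=101: ##00##
r6=110: #0#0#0#
r7=111: ########
r8=1000: #0000000#
r9=1001: ##000000##
r10=1010: #0#00000#0#
r11=1011: ####0000####
r12=1100: #000#000#000#
r13=1101: ##00##00##00##
r14=1110: #0#0#0#0#0#0#0#
r15=1111: ################
r16=10000: #000000000000000#

Answer: #
##
#0#
####
#000#
##00##
#0#0#0#
########
#0000000#
##000000##
#0#00000#0#
####0000####
#000#000#000#
##00##00##00##
#0#0#0#0#0#0#0#
################
#000000000000000#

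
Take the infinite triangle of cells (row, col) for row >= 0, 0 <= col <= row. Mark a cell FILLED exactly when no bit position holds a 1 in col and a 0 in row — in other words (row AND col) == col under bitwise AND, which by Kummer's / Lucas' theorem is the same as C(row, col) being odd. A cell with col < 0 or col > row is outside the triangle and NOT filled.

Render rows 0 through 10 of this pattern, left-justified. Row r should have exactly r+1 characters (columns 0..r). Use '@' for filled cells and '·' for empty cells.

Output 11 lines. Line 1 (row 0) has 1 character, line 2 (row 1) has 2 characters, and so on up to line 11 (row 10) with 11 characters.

Answer: @
@@
@·@
@@@@
@···@
@@··@@
@·@·@·@
@@@@@@@@
@·······@
@@······@@
@·@·····@·@

Derivation:
r0=0: @
r1=1: @@
r2=10: @·@
r3=11: @@@@
r4=100: @···@
r5=101: @@··@@
r6=110: @·@·@·@
r7=111: @@@@@@@@
r8=1000: @·······@
r9=1001: @@······@@
r10=1010: @·@·····@·@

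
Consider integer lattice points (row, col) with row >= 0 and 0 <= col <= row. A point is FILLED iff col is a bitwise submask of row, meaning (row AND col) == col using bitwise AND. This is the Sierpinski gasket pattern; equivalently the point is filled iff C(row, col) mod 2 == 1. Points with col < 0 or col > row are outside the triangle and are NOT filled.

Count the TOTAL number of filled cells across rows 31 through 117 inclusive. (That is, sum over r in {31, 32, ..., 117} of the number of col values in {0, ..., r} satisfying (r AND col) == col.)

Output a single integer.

r31=11111 pc5: +32 =32
r32=100000 pc1: +2 =34
r33=100001 pc2: +4 =38
r34=100010 pc2: +4 =42
r35=100011 pc3: +8 =50
r36=100100 pc2: +4 =54
r37=100101 pc3: +8 =62
r38=100110 pc3: +8 =70
r39=100111 pc4: +16 =86
r40=101000 pc2: +4 =90
r41=101001 pc3: +8 =98
r42=101010 pc3: +8 =106
r43=101011 pc4: +16 =122
r44=101100 pc3: +8 =130
r45=101101 pc4: +16 =146
r46=101110 pc4: +16 =162
r47=101111 pc5: +32 =194
r48=110000 pc2: +4 =198
r49=110001 pc3: +8 =206
r50=110010 pc3: +8 =214
r51=110011 pc4: +16 =230
r52=110100 pc3: +8 =238
r53=110101 pc4: +16 =254
r54=110110 pc4: +16 =270
r55=110111 pc5: +32 =302
r56=111000 pc3: +8 =310
r57=111001 pc4: +16 =326
r58=111010 pc4: +16 =342
r59=111011 pc5: +32 =374
r60=111100 pc4: +16 =390
r61=111101 pc5: +32 =422
r62=111110 pc5: +32 =454
r63=111111 pc6: +64 =518
r64=1000000 pc1: +2 =520
r65=1000001 pc2: +4 =524
r66=1000010 pc2: +4 =528
r67=1000011 pc3: +8 =536
r68=1000100 pc2: +4 =540
r69=1000101 pc3: +8 =548
r70=1000110 pc3: +8 =556
r71=1000111 pc4: +16 =572
r72=1001000 pc2: +4 =576
r73=1001001 pc3: +8 =584
r74=1001010 pc3: +8 =592
r75=1001011 pc4: +16 =608
r76=1001100 pc3: +8 =616
r77=1001101 pc4: +16 =632
r78=1001110 pc4: +16 =648
r79=1001111 pc5: +32 =680
r80=1010000 pc2: +4 =684
r81=1010001 pc3: +8 =692
r82=1010010 pc3: +8 =700
r83=1010011 pc4: +16 =716
r84=1010100 pc3: +8 =724
r85=1010101 pc4: +16 =740
r86=1010110 pc4: +16 =756
r87=1010111 pc5: +32 =788
r88=1011000 pc3: +8 =796
r89=1011001 pc4: +16 =812
r90=1011010 pc4: +16 =828
r91=1011011 pc5: +32 =860
r92=1011100 pc4: +16 =876
r93=1011101 pc5: +32 =908
r94=1011110 pc5: +32 =940
r95=1011111 pc6: +64 =1004
r96=1100000 pc2: +4 =1008
r97=1100001 pc3: +8 =1016
r98=1100010 pc3: +8 =1024
r99=1100011 pc4: +16 =1040
r100=1100100 pc3: +8 =1048
r101=1100101 pc4: +16 =1064
r102=1100110 pc4: +16 =1080
r103=1100111 pc5: +32 =1112
r104=1101000 pc3: +8 =1120
r105=1101001 pc4: +16 =1136
r106=1101010 pc4: +16 =1152
r107=1101011 pc5: +32 =1184
r108=1101100 pc4: +16 =1200
r109=1101101 pc5: +32 =1232
r110=1101110 pc5: +32 =1264
r111=1101111 pc6: +64 =1328
r112=1110000 pc3: +8 =1336
r113=1110001 pc4: +16 =1352
r114=1110010 pc4: +16 =1368
r115=1110011 pc5: +32 =1400
r116=1110100 pc4: +16 =1416
r117=1110101 pc5: +32 =1448

Answer: 1448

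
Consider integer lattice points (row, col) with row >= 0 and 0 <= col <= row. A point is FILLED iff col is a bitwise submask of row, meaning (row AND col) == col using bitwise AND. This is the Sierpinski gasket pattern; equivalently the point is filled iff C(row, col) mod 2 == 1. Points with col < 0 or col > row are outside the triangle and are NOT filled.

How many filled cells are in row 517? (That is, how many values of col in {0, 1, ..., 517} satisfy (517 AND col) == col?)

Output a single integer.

517 in binary = 1000000101
popcount(517) = number of 1-bits in 1000000101 = 3
A col c satisfies (517 AND c) == c iff every set bit of c is also set in 517; each of the 3 set bits of 517 can independently be on or off in c.
count = 2^3 = 8

Answer: 8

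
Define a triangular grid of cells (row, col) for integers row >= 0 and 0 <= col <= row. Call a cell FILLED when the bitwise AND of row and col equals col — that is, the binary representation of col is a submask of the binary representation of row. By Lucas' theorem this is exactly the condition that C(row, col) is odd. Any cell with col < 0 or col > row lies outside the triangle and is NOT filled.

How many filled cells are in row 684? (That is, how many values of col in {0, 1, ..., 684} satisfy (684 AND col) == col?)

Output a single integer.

Answer: 32

Derivation:
684 in binary = 1010101100
popcount(684) = number of 1-bits in 1010101100 = 5
A col c satisfies (684 AND c) == c iff every set bit of c is also set in 684; each of the 5 set bits of 684 can independently be on or off in c.
count = 2^5 = 32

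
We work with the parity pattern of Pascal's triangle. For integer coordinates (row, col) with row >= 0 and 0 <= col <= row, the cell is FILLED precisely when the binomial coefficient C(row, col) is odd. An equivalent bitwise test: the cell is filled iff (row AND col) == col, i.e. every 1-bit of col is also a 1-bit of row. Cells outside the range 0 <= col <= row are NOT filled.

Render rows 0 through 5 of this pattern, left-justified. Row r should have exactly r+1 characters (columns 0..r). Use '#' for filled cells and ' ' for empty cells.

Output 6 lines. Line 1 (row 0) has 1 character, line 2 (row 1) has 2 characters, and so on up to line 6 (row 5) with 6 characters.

r0=0: #
r1=1: ##
r2=10: # #
r3=11: ####
r4=100: #   #
r5=101: ##  ##

Answer: #
##
# #
####
#   #
##  ##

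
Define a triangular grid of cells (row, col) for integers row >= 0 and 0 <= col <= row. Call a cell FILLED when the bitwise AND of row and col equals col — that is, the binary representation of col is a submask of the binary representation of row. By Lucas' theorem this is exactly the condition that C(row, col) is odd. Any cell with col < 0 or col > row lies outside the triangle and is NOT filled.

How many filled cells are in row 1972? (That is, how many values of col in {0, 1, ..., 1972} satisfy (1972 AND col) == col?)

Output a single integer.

Answer: 128

Derivation:
1972 in binary = 11110110100
popcount(1972) = number of 1-bits in 11110110100 = 7
A col c satisfies (1972 AND c) == c iff every set bit of c is also set in 1972; each of the 7 set bits of 1972 can independently be on or off in c.
count = 2^7 = 128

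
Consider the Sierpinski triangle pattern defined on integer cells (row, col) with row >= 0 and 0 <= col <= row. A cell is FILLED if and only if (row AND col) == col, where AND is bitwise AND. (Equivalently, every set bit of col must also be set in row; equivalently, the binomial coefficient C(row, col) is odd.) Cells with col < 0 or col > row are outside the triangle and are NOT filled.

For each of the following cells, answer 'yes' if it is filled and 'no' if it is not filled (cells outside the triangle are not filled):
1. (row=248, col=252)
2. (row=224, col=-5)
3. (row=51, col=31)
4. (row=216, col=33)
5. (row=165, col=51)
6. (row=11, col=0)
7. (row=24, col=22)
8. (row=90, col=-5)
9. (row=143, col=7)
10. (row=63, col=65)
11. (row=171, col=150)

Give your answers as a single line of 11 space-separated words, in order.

(248,252): col outside [0, 248] -> not filled
(224,-5): col outside [0, 224] -> not filled
(51,31): row=0b110011, col=0b11111, row AND col = 0b10011 = 19; 19 != 31 -> empty
(216,33): row=0b11011000, col=0b100001, row AND col = 0b0 = 0; 0 != 33 -> empty
(165,51): row=0b10100101, col=0b110011, row AND col = 0b100001 = 33; 33 != 51 -> empty
(11,0): row=0b1011, col=0b0, row AND col = 0b0 = 0; 0 == 0 -> filled
(24,22): row=0b11000, col=0b10110, row AND col = 0b10000 = 16; 16 != 22 -> empty
(90,-5): col outside [0, 90] -> not filled
(143,7): row=0b10001111, col=0b111, row AND col = 0b111 = 7; 7 == 7 -> filled
(63,65): col outside [0, 63] -> not filled
(171,150): row=0b10101011, col=0b10010110, row AND col = 0b10000010 = 130; 130 != 150 -> empty

Answer: no no no no no yes no no yes no no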